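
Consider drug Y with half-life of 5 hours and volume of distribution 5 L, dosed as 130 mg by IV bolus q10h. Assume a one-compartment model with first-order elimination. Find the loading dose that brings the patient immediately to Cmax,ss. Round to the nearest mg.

f = (1/2)^(10/5) ≈ 0.250000; accumulation ratio R = 1/(1−f) ≈ 1.33333.
Loading dose to hit Cmax,ss on first dose: D_load = D_maint·R ≈ 130 × 1.33333 ≈ 173.33 mg.

173 mg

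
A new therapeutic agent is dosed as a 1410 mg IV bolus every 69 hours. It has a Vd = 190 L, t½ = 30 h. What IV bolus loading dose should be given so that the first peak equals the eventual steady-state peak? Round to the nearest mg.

f = (1/2)^(69/30) ≈ 0.203063; accumulation ratio R = 1/(1−f) ≈ 1.25480.
Loading dose to hit Cmax,ss on first dose: D_load = D_maint·R ≈ 1410 × 1.25480 ≈ 1769.27 mg.

1769 mg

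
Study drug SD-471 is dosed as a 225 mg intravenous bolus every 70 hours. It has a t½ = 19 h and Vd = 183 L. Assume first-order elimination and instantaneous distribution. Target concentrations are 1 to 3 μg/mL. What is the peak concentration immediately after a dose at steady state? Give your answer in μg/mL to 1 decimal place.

1.3 μg/mL

τ/t½ = 70/19 ≈ 3.6842, so fraction remaining f = (1/2)^(70/19) ≈ 0.0778.
At steady state, accumulation factor R = 1/(1 − e^(−kτ)) ≈ 1.0844.
Single-dose peak C₀ = D/Vd = 225/183 ≈ 1.230 μg/mL.
Steady-state peak Cmax,ss = C₀·R ≈ 1.230 × 1.0844 ≈ 1.334 μg/mL.
Peak 1.3 μg/mL vs MTC 3 μg/mL: below toxic threshold.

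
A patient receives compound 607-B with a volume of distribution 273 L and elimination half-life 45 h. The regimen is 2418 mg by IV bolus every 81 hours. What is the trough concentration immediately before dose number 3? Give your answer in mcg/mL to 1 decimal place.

3.3 mcg/mL

f = (1/2)^(τ/t½) = (1/2)^(81/45) ≈ 0.2872.
C₀ = D/Vd = 2418/273 ≈ 8.857 mcg/mL.
Before the 3rd dose, 2 doses have been given. Superposition: Cmin = C₀·(f + f²).
≈ 8.857 × (0.2872 + 0.0825) ≈ 8.857 × 0.3697 ≈ 3.274 mcg/mL.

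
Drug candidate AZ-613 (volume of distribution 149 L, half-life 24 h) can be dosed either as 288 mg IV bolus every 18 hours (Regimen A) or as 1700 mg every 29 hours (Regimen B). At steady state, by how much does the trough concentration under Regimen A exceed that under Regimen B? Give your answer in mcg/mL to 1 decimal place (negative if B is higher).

-5.9 mcg/mL

Regimen A: f = (1/2)^(18/24) ≈ 0.5946; Cmin,ss = (288/149)·f/(1−f) ≈ 2.835 mcg/mL.
Regimen B: f = (1/2)^(29/24) ≈ 0.4328; Cmin,ss = (1700/149)·f/(1−f) ≈ 8.706 mcg/mL.
Difference ≈ 2.835 − 8.706 ≈ -5.871 mcg/mL.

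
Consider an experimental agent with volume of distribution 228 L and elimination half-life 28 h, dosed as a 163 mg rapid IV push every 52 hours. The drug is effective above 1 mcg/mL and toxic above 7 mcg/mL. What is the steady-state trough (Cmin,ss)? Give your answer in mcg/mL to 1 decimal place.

0.3 mcg/mL

k = ln2/t½ = ln2/28 ≈ 0.024755 h⁻¹; fraction remaining f = e^(−kτ) = e^(−0.024755×52) ≈ 0.2760.
Each bolus raises the concentration by D/Vd = 163/228 ≈ 0.715 mcg/mL.
Steady-state trough Cmin,ss = C₀·f/(1−f) ≈ 0.715 × 0.2760/0.7240 ≈ 0.273 mcg/mL.
Trough 0.3 mcg/mL vs MEC 1 mcg/mL: subtherapeutic.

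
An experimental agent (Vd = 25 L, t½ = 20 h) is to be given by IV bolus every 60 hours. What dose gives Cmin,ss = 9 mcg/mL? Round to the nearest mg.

1575 mg

τ/t½ = 60/20 ≈ 3, so f = (1/2)^(60/20) ≈ 0.125000.
Cmin,ss = (D/Vd)·f/(1−f), so D = Cmin,ss·Vd·(1−f)/f.
D = 9 × 25 × (1−f)/f ≈ 9 × 25 × 7.00000 ≈ 1575.00 mg.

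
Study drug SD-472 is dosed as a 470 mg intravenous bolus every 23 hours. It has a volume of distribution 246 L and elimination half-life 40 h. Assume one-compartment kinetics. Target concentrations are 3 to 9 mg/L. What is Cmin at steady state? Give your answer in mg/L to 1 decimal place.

Over one 23-h interval, 23/40 ≈ 0.575 half-lives elapse, leaving f ≈ 0.6713 of each dose.
Accumulation ratio R = 1/(1 − f) ≈ 1/0.3287 ≈ 3.0423.
Each bolus raises the concentration by D/Vd = 470/246 ≈ 1.911 mg/L.
Steady-state peak Cmax,ss = C₀·R ≈ 1.911 × 3.0423 ≈ 5.814 mg/L.
One interval later, Cmin,ss = Cmax,ss·e^(−kτ) ≈ 5.814 × 0.6713 ≈ 3.903 mg/L.
Trough 3.9 mg/L vs MEC 3 mg/L: adequate.

3.9 mg/L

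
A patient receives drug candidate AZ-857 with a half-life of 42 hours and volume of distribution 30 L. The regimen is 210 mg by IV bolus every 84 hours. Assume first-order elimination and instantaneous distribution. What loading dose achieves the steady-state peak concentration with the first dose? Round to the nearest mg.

280 mg

f = (1/2)^(84/42) ≈ 0.250000; accumulation ratio R = 1/(1−f) ≈ 1.33333.
Loading dose to hit Cmax,ss on first dose: D_load = D_maint·R ≈ 210 × 1.33333 ≈ 280.00 mg.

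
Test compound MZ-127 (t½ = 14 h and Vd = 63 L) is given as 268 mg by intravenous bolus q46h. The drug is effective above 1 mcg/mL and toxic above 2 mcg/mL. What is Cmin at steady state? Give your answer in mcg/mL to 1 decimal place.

k = ln2/t½ = ln2/14 ≈ 0.049511 h⁻¹; fraction remaining f = e^(−kτ) = e^(−0.049511×46) ≈ 0.1025.
Each bolus raises the concentration by D/Vd = 268/63 ≈ 4.254 mcg/mL.
Steady-state trough Cmin,ss = C₀·f/(1−f) ≈ 4.254 × 0.1025/0.8975 ≈ 0.486 mcg/mL.
Trough 0.5 mcg/mL vs MEC 1 mcg/mL: subtherapeutic.

0.5 mcg/mL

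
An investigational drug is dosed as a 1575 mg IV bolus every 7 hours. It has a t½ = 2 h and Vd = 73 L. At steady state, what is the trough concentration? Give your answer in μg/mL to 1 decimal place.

2.1 μg/mL

Over one 7-h interval, 7/2 ≈ 3.5 half-lives elapse, leaving f ≈ 0.0884 of each dose.
At steady state, accumulation factor R = 1/(1 − e^(−kτ)) ≈ 1.0970.
Single-dose peak C₀ = D/Vd = 1575/73 ≈ 21.575 μg/mL.
Cmax,ss = C₀/(1 − f) ≈ 21.575/0.9116 ≈ 23.667 μg/mL.
One interval later, Cmin,ss = Cmax,ss·e^(−kτ) ≈ 23.667 × 0.0884 ≈ 2.092 μg/mL.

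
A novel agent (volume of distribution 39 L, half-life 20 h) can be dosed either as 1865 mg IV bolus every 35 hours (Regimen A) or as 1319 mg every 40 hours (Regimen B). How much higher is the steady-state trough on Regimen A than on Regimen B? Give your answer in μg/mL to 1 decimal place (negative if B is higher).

Regimen A: f = (1/2)^(35/20) ≈ 0.2973; Cmin,ss = (1865/39)·f/(1−f) ≈ 20.232 μg/mL.
Regimen B: f = (1/2)^(40/20) ≈ 0.2500; Cmin,ss = (1319/39)·f/(1−f) ≈ 11.274 μg/mL.
Difference ≈ 20.232 − 11.274 ≈ 8.958 μg/mL.

9.0 μg/mL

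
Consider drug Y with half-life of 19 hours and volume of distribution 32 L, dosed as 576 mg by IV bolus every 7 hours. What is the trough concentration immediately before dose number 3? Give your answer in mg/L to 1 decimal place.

24.7 mg/L

f = (1/2)^(τ/t½) = (1/2)^(7/19) ≈ 0.7746.
C₀ = D/Vd = 576/32 ≈ 18.000 mg/L.
Before the 3rd dose, 2 doses have been given. Superposition: Cmin = C₀·(f + f²).
≈ 18.000 × (0.7746 + 0.6000) ≈ 18.000 × 1.3746 ≈ 24.743 mg/L.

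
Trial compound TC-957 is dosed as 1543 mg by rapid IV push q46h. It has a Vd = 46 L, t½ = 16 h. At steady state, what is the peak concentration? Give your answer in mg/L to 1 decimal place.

τ/t½ = 46/16 ≈ 2.875, so fraction remaining f = (1/2)^(46/16) ≈ 0.1363.
At steady state, accumulation factor R = 1/(1 − e^(−kτ)) ≈ 1.1578.
Each bolus raises the concentration by D/Vd = 1543/46 ≈ 33.543 mg/L.
Steady-state peak Cmax,ss = C₀·R ≈ 33.543 × 1.1578 ≈ 38.836 mg/L.

38.8 mg/L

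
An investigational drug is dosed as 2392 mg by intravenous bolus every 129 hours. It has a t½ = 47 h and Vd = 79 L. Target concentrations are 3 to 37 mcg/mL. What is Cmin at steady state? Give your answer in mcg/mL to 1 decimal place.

k = ln2/t½ = ln2/47 ≈ 0.014748 h⁻¹; fraction remaining f = e^(−kτ) = e^(−0.014748×129) ≈ 0.1492.
Accumulation ratio R = 1/(1 − f) ≈ 1/0.8508 ≈ 1.1754.
Single-dose peak C₀ = D/Vd = 2392/79 ≈ 30.278 mcg/mL.
Steady-state peak Cmax,ss = C₀·R ≈ 30.278 × 1.1754 ≈ 35.589 mcg/mL.
Steady-state trough Cmin,ss = Cmax,ss·f ≈ 35.589 × 0.1492 ≈ 5.310 mcg/mL.
Trough 5.3 mcg/mL vs MEC 3 mcg/mL: adequate.

5.3 mcg/mL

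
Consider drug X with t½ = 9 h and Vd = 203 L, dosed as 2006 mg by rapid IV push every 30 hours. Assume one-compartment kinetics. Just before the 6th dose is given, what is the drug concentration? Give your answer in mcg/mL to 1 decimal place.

1.1 mcg/mL

f = (1/2)^(τ/t½) = (1/2)^(30/9) ≈ 0.0992.
C₀ = D/Vd = 2006/203 ≈ 9.882 mcg/mL.
Before the 6th dose, 5 doses have been given. Superposition: Cmin = C₀·(f + f² + … + f^5).
≈ 9.882 × (0.0992 + 0.0098 + 0.0010 + 0.0001 + 0.0000) ≈ 9.882 × 0.1101 ≈ 1.088 mcg/mL.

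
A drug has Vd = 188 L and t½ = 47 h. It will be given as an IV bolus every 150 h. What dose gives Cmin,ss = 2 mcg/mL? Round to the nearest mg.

3059 mg

τ/t½ = 150/47 ≈ 3.1915, so f = (1/2)^(150/47) ≈ 0.109463.
Cmin,ss = (D/Vd)·f/(1−f), so D = Cmin,ss·Vd·(1−f)/f.
D = 2 × 188 × (1−f)/f ≈ 2 × 188 × 8.13551 ≈ 3058.95 mg.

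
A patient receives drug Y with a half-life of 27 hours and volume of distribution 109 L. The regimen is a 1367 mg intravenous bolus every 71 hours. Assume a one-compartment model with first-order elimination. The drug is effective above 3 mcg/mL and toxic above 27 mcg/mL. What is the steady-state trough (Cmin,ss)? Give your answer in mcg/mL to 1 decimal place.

2.4 mcg/mL

Over one 71-h interval, 71/27 ≈ 2.6296 half-lives elapse, leaving f ≈ 0.1616 of each dose.
At steady state, accumulation factor R = 1/(1 − e^(−kτ)) ≈ 1.1927.
Single-dose peak C₀ = D/Vd = 1367/109 ≈ 12.541 mcg/mL.
Cmax,ss = C₀/(1 − f) ≈ 12.541/0.8384 ≈ 14.958 mcg/mL.
Steady-state trough Cmin,ss = Cmax,ss·f ≈ 14.958 × 0.1616 ≈ 2.417 mcg/mL.
Trough 2.4 mcg/mL vs MEC 3 mcg/mL: subtherapeutic.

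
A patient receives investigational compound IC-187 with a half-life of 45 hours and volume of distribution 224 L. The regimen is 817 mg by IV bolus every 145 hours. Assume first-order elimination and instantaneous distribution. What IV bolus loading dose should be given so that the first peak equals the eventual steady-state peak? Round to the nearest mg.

915 mg

f = (1/2)^(145/45) ≈ 0.107155; accumulation ratio R = 1/(1−f) ≈ 1.12002.
Loading dose to hit Cmax,ss on first dose: D_load = D_maint·R ≈ 817 × 1.12002 ≈ 915.06 mg.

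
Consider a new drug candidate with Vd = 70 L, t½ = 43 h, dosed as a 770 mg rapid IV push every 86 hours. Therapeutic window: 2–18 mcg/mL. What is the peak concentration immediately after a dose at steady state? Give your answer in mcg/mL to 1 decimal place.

14.7 mcg/mL

The dosing interval is 2 half-lives, so f = 2^(−2) = 0.25.
At steady state, R = 1/(1 − 0.25) = 4/3.
Single-dose peak C₀ = D/Vd = 770/70 = 11 mcg/mL.
Steady-state peak Cmax,ss = C₀·R = 11 × 4/3 ≈ 14.667 mcg/mL.
Peak 14.7 mcg/mL vs MTC 18 mcg/mL: below toxic threshold.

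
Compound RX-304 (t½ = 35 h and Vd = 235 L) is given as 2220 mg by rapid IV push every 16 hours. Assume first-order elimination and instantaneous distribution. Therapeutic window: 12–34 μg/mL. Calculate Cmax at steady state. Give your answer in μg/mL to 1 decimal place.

Over one 16-h interval, 16/35 ≈ 0.45714 half-lives elapse, leaving f ≈ 0.7284 of each dose.
At steady state, accumulation factor R = 1/(1 − e^(−kτ)) ≈ 3.6819.
Single-dose peak C₀ = D/Vd = 2220/235 ≈ 9.447 μg/mL.
Steady-state peak Cmax,ss = C₀·R ≈ 9.447 × 3.6819 ≈ 34.783 μg/mL.
Peak 34.8 μg/mL vs MTC 34 μg/mL: exceeds toxic threshold.

34.8 μg/mL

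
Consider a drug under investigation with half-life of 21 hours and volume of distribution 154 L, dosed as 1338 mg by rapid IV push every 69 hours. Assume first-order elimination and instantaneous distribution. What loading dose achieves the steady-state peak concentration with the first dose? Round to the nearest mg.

1491 mg

f = (1/2)^(69/21) ≈ 0.102542; accumulation ratio R = 1/(1−f) ≈ 1.11426.
Loading dose to hit Cmax,ss on first dose: D_load = D_maint·R ≈ 1338 × 1.11426 ≈ 1490.88 mg.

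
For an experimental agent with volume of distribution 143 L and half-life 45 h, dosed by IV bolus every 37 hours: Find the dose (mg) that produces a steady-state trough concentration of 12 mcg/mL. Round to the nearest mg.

1318 mg

τ/t½ = 37/45 ≈ 0.82222, so f = (1/2)^(37/45) ≈ 0.565570.
Cmin,ss = (D/Vd)·f/(1−f), so D = Cmin,ss·Vd·(1−f)/f.
D = 12 × 143 × (1−f)/f ≈ 12 × 143 × 0.76813 ≈ 1318.11 mg.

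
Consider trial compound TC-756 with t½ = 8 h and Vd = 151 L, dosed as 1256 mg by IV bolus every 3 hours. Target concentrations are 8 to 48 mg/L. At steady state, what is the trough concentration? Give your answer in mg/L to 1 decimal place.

τ/t½ = 3/8 ≈ 0.375, so fraction remaining f = (1/2)^(3/8) ≈ 0.7711.
Accumulation ratio R = 1/(1 − f) ≈ 1/0.2289 ≈ 4.3687.
Single-dose peak C₀ = D/Vd = 1256/151 ≈ 8.318 mg/L.
Steady-state peak Cmax,ss = C₀·R ≈ 8.318 × 4.3687 ≈ 36.339 mg/L.
One interval later, Cmin,ss = Cmax,ss·e^(−kτ) ≈ 36.339 × 0.7711 ≈ 28.021 mg/L.
Trough 28.0 mg/L vs MEC 8 mg/L: adequate.

28.0 mg/L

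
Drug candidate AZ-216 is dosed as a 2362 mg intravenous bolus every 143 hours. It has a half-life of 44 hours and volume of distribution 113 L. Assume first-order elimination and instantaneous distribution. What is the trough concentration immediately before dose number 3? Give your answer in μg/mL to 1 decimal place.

f = (1/2)^(τ/t½) = (1/2)^(143/44) ≈ 0.1051.
C₀ = D/Vd = 2362/113 ≈ 20.903 μg/mL.
Before the 3rd dose, 2 doses have been given. Superposition: Cmin = C₀·(f + f²).
≈ 20.903 × (0.1051 + 0.0110) ≈ 20.903 × 0.1161 ≈ 2.427 μg/mL.

2.4 μg/mL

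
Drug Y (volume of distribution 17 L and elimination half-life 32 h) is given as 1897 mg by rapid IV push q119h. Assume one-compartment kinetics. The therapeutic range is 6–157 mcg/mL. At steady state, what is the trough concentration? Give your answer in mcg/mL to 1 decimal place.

k = ln2/t½ = ln2/32 ≈ 0.021661 h⁻¹; fraction remaining f = e^(−kτ) = e^(−0.021661×119) ≈ 0.0760.
Accumulation ratio R = 1/(1 − f) ≈ 1/0.9240 ≈ 1.0823.
Single-dose peak C₀ = D/Vd = 1897/17 ≈ 111.588 mcg/mL.
Steady-state peak Cmax,ss = C₀·R ≈ 111.588 × 1.0823 ≈ 120.772 mcg/mL.
One interval later, Cmin,ss = Cmax,ss·e^(−kτ) ≈ 120.772 × 0.0760 ≈ 9.179 mcg/mL.
Trough 9.2 mcg/mL vs MEC 6 mcg/mL: adequate.

9.2 mcg/mL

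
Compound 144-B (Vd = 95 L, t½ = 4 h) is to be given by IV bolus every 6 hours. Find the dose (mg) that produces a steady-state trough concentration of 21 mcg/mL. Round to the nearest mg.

3648 mg

τ/t½ = 6/4 ≈ 1.5, so f = (1/2)^(6/4) ≈ 0.353553.
Cmin,ss = (D/Vd)·f/(1−f), so D = Cmin,ss·Vd·(1−f)/f.
D = 21 × 95 × (1−f)/f ≈ 21 × 95 × 1.82843 ≈ 3647.72 mg.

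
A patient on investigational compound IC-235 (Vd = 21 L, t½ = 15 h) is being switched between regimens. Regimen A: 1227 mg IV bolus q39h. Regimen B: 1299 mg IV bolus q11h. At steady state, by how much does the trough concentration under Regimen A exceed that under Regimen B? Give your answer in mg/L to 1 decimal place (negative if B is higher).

-81.8 mg/L

Regimen A: f = (1/2)^(39/15) ≈ 0.1649; Cmin,ss = (1227/21)·f/(1−f) ≈ 11.537 mg/L.
Regimen B: f = (1/2)^(11/15) ≈ 0.6015; Cmin,ss = (1299/21)·f/(1−f) ≈ 93.368 mg/L.
Difference ≈ 11.537 − 93.368 ≈ -81.831 mg/L.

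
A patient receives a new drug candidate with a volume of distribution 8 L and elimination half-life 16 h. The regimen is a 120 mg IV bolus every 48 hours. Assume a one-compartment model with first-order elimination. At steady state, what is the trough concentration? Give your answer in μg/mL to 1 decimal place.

2.1 μg/mL

The dosing interval is 3 half-lives, so f = 2^(−3) = 0.125.
At steady state, R = 1/(1 − 0.125) = 8/7.
Single-dose peak C₀ = D/Vd = 120/8 = 15 μg/mL.
Steady-state peak Cmax,ss = C₀·R = 15 × 8/7 ≈ 17.143 μg/mL.
Steady-state trough Cmin,ss = Cmax,ss·f ≈ 17.143 × 0.125 ≈ 2.143 μg/mL.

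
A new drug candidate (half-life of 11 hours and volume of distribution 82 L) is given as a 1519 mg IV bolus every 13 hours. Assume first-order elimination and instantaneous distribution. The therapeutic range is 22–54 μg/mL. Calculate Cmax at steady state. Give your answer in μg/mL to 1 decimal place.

τ/t½ = 13/11 ≈ 1.1818, so fraction remaining f = (1/2)^(13/11) ≈ 0.4408.
Accumulation ratio R = 1/(1 − f) ≈ 1/0.5592 ≈ 1.7883.
Each bolus raises the concentration by D/Vd = 1519/82 ≈ 18.524 μg/mL.
Steady-state peak Cmax,ss = C₀·R ≈ 18.524 × 1.7883 ≈ 33.126 μg/mL.
Peak 33.1 μg/mL vs MTC 54 μg/mL: below toxic threshold.

33.1 μg/mL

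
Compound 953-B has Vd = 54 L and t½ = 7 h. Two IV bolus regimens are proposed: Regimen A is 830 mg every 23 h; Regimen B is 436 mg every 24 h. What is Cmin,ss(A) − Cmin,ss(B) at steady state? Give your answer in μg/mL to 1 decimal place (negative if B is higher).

0.9 μg/mL

Regimen A: f = (1/2)^(23/7) ≈ 0.1025; Cmin,ss = (830/54)·f/(1−f) ≈ 1.755 μg/mL.
Regimen B: f = (1/2)^(24/7) ≈ 0.0929; Cmin,ss = (436/54)·f/(1−f) ≈ 0.827 μg/mL.
Difference ≈ 1.755 − 0.827 ≈ 0.928 μg/mL.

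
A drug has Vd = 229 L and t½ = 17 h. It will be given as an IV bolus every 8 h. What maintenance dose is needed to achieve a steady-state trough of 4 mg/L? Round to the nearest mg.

353 mg

τ/t½ = 8/17 ≈ 0.47059, so f = (1/2)^(8/17) ≈ 0.721670.
Cmin,ss = (D/Vd)·f/(1−f), so D = Cmin,ss·Vd·(1−f)/f.
D = 4 × 229 × (1−f)/f ≈ 4 × 229 × 0.38567 ≈ 353.27 mg.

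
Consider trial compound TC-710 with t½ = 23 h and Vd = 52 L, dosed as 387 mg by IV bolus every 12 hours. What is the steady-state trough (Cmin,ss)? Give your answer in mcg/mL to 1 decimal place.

17.1 mcg/mL

Over one 12-h interval, 12/23 ≈ 0.52174 half-lives elapse, leaving f ≈ 0.6965 of each dose.
Each bolus raises the concentration by D/Vd = 387/52 ≈ 7.442 mcg/mL.
Steady-state trough Cmin,ss = C₀·f/(1−f) ≈ 7.442 × 0.6965/0.3035 ≈ 17.079 mcg/mL.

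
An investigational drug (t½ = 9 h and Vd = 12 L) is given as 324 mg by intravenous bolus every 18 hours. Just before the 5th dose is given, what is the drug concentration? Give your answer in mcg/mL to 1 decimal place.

9.0 mcg/mL

f = (1/2)^(τ/t½) = (1/2)^(18/9) ≈ 0.2500.
C₀ = D/Vd = 324/12 ≈ 27.000 mcg/mL.
Before the 5th dose, 4 doses have been given. Superposition: Cmin = C₀·(f + f² + … + f^4).
≈ 27.000 × (0.2500 + 0.0625 + 0.0156 + 0.0039) ≈ 27.000 × 0.3320 ≈ 8.964 mcg/mL.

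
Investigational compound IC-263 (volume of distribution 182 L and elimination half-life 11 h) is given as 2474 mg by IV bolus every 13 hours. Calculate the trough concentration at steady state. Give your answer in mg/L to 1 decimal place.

τ/t½ = 13/11 ≈ 1.1818, so fraction remaining f = (1/2)^(13/11) ≈ 0.4408.
Accumulation ratio R = 1/(1 − f) ≈ 1/0.5592 ≈ 1.7883.
Each bolus raises the concentration by D/Vd = 2474/182 ≈ 13.593 mg/L.
Steady-state peak Cmax,ss = C₀·R ≈ 13.593 × 1.7883 ≈ 24.308 mg/L.
One interval later, Cmin,ss = Cmax,ss·e^(−kτ) ≈ 24.308 × 0.4408 ≈ 10.715 mg/L.

10.7 mg/L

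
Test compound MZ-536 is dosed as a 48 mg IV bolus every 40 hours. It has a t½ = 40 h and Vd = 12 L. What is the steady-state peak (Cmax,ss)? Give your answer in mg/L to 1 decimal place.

The dosing interval is 1 half-life, so f = 2^(−1) = 0.5.
At steady state, R = 1/(1 − 0.5) = 2/1.
Single-dose peak C₀ = D/Vd = 48/12 = 4 mg/L.
Steady-state peak Cmax,ss = C₀·R = 4 × 2/1 ≈ 8.000 mg/L.

8.0 mg/L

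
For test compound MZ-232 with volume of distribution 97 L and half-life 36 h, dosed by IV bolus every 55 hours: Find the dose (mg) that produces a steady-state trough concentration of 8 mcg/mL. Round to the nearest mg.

τ/t½ = 55/36 ≈ 1.5278, so f = (1/2)^(55/36) ≈ 0.346811.
Cmin,ss = (D/Vd)·f/(1−f), so D = Cmin,ss·Vd·(1−f)/f.
D = 8 × 97 × (1−f)/f ≈ 8 × 97 × 1.88341 ≈ 1461.53 mg.

1462 mg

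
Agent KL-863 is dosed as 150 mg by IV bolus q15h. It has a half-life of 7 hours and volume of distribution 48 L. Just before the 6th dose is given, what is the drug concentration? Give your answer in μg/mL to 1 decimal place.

0.9 μg/mL

f = (1/2)^(τ/t½) = (1/2)^(15/7) ≈ 0.2264.
C₀ = D/Vd = 150/48 ≈ 3.125 μg/mL.
Before the 6th dose, 5 doses have been given. Superposition: Cmin = C₀·(f + f² + … + f^5).
≈ 3.125 × (0.2264 + 0.0513 + 0.0116 + 0.0026 + 0.0006) ≈ 3.125 × 0.2925 ≈ 0.914 μg/mL.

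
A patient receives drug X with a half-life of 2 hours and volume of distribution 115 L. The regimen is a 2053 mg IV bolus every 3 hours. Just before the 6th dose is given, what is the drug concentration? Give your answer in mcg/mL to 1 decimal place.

f = (1/2)^(τ/t½) = (1/2)^(3/2) ≈ 0.3536.
C₀ = D/Vd = 2053/115 ≈ 17.852 mcg/mL.
Before the 6th dose, 5 doses have been given. Superposition: Cmin = C₀·(f + f² + … + f^5).
≈ 17.852 × (0.3536 + 0.1250 + 0.0442 + 0.0156 + 0.0055) ≈ 17.852 × 0.5439 ≈ 9.710 mcg/mL.

9.7 mcg/mL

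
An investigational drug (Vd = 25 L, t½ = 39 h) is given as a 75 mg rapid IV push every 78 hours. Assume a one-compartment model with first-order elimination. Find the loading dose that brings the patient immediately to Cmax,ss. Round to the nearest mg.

f = (1/2)^(78/39) ≈ 0.250000; accumulation ratio R = 1/(1−f) ≈ 1.33333.
Loading dose to hit Cmax,ss on first dose: D_load = D_maint·R ≈ 75 × 1.33333 ≈ 100.00 mg.

100 mg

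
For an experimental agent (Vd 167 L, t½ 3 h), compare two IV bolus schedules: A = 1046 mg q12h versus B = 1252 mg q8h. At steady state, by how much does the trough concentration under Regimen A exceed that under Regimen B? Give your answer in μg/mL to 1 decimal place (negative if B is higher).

Regimen A: f = (1/2)^(12/3) ≈ 0.0625; Cmin,ss = (1046/167)·f/(1−f) ≈ 0.418 μg/mL.
Regimen B: f = (1/2)^(8/3) ≈ 0.1575; Cmin,ss = (1252/167)·f/(1−f) ≈ 1.402 μg/mL.
Difference ≈ 0.418 − 1.402 ≈ -0.984 μg/mL.

-1.0 μg/mL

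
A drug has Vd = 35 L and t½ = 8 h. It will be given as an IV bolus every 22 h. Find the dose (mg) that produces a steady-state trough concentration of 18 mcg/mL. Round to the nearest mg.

3608 mg

τ/t½ = 22/8 ≈ 2.75, so f = (1/2)^(22/8) ≈ 0.148651.
Cmin,ss = (D/Vd)·f/(1−f), so D = Cmin,ss·Vd·(1−f)/f.
D = 18 × 35 × (1−f)/f ≈ 18 × 35 × 5.72717 ≈ 3608.12 mg.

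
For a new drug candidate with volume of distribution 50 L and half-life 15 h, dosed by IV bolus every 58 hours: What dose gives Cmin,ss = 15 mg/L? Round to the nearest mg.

10191 mg

τ/t½ = 58/15 ≈ 3.8667, so f = (1/2)^(58/15) ≈ 0.068552.
Cmin,ss = (D/Vd)·f/(1−f), so D = Cmin,ss·Vd·(1−f)/f.
D = 15 × 50 × (1−f)/f ≈ 15 × 50 × 13.58747 ≈ 10190.60 mg.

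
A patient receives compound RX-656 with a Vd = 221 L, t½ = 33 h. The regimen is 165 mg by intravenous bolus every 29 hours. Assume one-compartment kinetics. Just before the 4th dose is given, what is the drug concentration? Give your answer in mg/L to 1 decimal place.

0.7 mg/L

f = (1/2)^(τ/t½) = (1/2)^(29/33) ≈ 0.5438.
C₀ = D/Vd = 165/221 ≈ 0.747 mg/L.
Before the 4th dose, 3 doses have been given. Superposition: Cmin = C₀·(f + f² + … + f^3).
≈ 0.747 × (0.5438 + 0.2957 + 0.1608) ≈ 0.747 × 1.0003 ≈ 0.747 mg/L.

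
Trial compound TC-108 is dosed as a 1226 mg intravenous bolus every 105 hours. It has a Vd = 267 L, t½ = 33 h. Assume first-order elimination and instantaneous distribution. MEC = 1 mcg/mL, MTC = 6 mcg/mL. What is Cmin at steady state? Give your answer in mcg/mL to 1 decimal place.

Over one 105-h interval, 105/33 ≈ 3.1818 half-lives elapse, leaving f ≈ 0.1102 of each dose.
Single-dose peak C₀ = D/Vd = 1226/267 ≈ 4.592 mcg/mL.
Steady-state trough Cmin,ss = C₀·f/(1−f) ≈ 4.592 × 0.1102/0.8898 ≈ 0.569 mcg/mL.
Trough 0.6 mcg/mL vs MEC 1 mcg/mL: subtherapeutic.

0.6 mcg/mL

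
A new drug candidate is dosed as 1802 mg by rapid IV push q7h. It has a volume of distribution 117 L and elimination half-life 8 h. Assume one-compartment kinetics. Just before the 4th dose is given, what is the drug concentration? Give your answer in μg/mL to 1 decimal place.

15.5 μg/mL

f = (1/2)^(τ/t½) = (1/2)^(7/8) ≈ 0.5453.
C₀ = D/Vd = 1802/117 ≈ 15.402 μg/mL.
Before the 4th dose, 3 doses have been given. Superposition: Cmin = C₀·(f + f² + … + f^3).
≈ 15.402 × (0.5453 + 0.2974 + 0.1621) ≈ 15.402 × 1.0048 ≈ 15.476 μg/mL.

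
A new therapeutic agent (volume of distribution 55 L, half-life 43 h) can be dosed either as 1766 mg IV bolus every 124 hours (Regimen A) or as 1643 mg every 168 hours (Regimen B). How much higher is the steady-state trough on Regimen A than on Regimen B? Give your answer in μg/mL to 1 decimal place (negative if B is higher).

2.9 μg/mL

Regimen A: f = (1/2)^(124/43) ≈ 0.1355; Cmin,ss = (1766/55)·f/(1−f) ≈ 5.033 μg/mL.
Regimen B: f = (1/2)^(168/43) ≈ 0.0667; Cmin,ss = (1643/55)·f/(1−f) ≈ 2.135 μg/mL.
Difference ≈ 5.033 − 2.135 ≈ 2.898 μg/mL.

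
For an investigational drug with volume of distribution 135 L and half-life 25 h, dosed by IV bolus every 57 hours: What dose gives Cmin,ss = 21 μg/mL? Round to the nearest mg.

10934 mg

τ/t½ = 57/25 ≈ 2.28, so f = (1/2)^(57/25) ≈ 0.205898.
Cmin,ss = (D/Vd)·f/(1−f), so D = Cmin,ss·Vd·(1−f)/f.
D = 21 × 135 × (1−f)/f ≈ 21 × 135 × 3.85677 ≈ 10933.94 mg.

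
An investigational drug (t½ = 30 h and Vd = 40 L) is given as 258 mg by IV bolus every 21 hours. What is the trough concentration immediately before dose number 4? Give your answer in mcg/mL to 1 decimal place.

7.9 mcg/mL

f = (1/2)^(τ/t½) = (1/2)^(21/30) ≈ 0.6156.
C₀ = D/Vd = 258/40 ≈ 6.450 mcg/mL.
Before the 4th dose, 3 doses have been given. Superposition: Cmin = C₀·(f + f² + … + f^3).
≈ 6.450 × (0.6156 + 0.3790 + 0.2333) ≈ 6.450 × 1.2279 ≈ 7.920 mcg/mL.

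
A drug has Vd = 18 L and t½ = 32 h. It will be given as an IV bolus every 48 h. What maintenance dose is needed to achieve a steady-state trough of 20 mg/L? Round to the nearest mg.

658 mg

τ/t½ = 48/32 ≈ 1.5, so f = (1/2)^(48/32) ≈ 0.353553.
Cmin,ss = (D/Vd)·f/(1−f), so D = Cmin,ss·Vd·(1−f)/f.
D = 20 × 18 × (1−f)/f ≈ 20 × 18 × 1.82843 ≈ 658.23 mg.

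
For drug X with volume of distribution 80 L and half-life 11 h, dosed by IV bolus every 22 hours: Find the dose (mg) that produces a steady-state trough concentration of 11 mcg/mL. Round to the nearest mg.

2640 mg

τ/t½ = 22/11 ≈ 2, so f = (1/2)^(22/11) ≈ 0.250000.
Cmin,ss = (D/Vd)·f/(1−f), so D = Cmin,ss·Vd·(1−f)/f.
D = 11 × 80 × (1−f)/f ≈ 11 × 80 × 3.00000 ≈ 2640.00 mg.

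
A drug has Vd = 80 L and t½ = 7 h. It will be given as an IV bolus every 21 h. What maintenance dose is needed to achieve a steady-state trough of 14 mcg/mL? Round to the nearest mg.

7840 mg

τ/t½ = 21/7 ≈ 3, so f = (1/2)^(21/7) ≈ 0.125000.
Cmin,ss = (D/Vd)·f/(1−f), so D = Cmin,ss·Vd·(1−f)/f.
D = 14 × 80 × (1−f)/f ≈ 14 × 80 × 7.00000 ≈ 7840.00 mg.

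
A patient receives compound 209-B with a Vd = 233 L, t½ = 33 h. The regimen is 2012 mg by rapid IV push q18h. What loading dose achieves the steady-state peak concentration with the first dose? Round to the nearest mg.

f = (1/2)^(18/33) ≈ 0.685175; accumulation ratio R = 1/(1−f) ≈ 3.17637.
Loading dose to hit Cmax,ss on first dose: D_load = D_maint·R ≈ 2012 × 3.17637 ≈ 6390.86 mg.

6391 mg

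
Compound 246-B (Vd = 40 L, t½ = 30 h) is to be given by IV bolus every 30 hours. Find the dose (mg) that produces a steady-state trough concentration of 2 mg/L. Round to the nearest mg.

80 mg

τ/t½ = 30/30 ≈ 1, so f = (1/2)^(30/30) ≈ 0.500000.
Cmin,ss = (D/Vd)·f/(1−f), so D = Cmin,ss·Vd·(1−f)/f.
D = 2 × 40 × (1−f)/f ≈ 2 × 40 × 1.00000 ≈ 80.00 mg.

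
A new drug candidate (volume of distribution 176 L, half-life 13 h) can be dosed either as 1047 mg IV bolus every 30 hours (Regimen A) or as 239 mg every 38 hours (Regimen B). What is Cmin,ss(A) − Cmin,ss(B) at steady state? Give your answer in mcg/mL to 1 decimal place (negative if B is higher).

1.3 mcg/mL

Regimen A: f = (1/2)^(30/13) ≈ 0.2020; Cmin,ss = (1047/176)·f/(1−f) ≈ 1.506 mcg/mL.
Regimen B: f = (1/2)^(38/13) ≈ 0.1318; Cmin,ss = (239/176)·f/(1−f) ≈ 0.206 mcg/mL.
Difference ≈ 1.506 − 0.206 ≈ 1.300 mcg/mL.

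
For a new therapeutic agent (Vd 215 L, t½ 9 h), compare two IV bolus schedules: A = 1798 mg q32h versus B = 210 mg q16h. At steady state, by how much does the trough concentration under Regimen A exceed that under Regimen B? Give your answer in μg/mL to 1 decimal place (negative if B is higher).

0.4 μg/mL

Regimen A: f = (1/2)^(32/9) ≈ 0.0850; Cmin,ss = (1798/215)·f/(1−f) ≈ 0.777 μg/mL.
Regimen B: f = (1/2)^(16/9) ≈ 0.2916; Cmin,ss = (210/215)·f/(1−f) ≈ 0.402 μg/mL.
Difference ≈ 0.777 − 0.402 ≈ 0.375 μg/mL.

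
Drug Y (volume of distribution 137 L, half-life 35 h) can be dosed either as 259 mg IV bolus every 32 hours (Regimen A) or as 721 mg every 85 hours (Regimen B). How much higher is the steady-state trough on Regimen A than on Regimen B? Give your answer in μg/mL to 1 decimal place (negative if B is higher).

Regimen A: f = (1/2)^(32/35) ≈ 0.5306; Cmin,ss = (259/137)·f/(1−f) ≈ 2.137 μg/mL.
Regimen B: f = (1/2)^(85/35) ≈ 0.1857; Cmin,ss = (721/137)·f/(1−f) ≈ 1.200 μg/mL.
Difference ≈ 2.137 − 1.200 ≈ 0.937 μg/mL.

0.9 μg/mL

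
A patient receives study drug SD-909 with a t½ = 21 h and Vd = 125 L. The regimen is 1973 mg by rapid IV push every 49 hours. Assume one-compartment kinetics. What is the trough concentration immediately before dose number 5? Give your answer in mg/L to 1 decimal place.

f = (1/2)^(τ/t½) = (1/2)^(49/21) ≈ 0.1984.
C₀ = D/Vd = 1973/125 ≈ 15.784 mg/L.
Before the 5th dose, 4 doses have been given. Superposition: Cmin = C₀·(f + f² + … + f^4).
≈ 15.784 × (0.1984 + 0.0394 + 0.0078 + 0.0015) ≈ 15.784 × 0.2471 ≈ 3.900 mg/L.

3.9 mg/L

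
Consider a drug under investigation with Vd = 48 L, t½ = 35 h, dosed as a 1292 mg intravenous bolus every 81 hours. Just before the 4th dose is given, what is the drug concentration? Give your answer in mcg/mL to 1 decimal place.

f = (1/2)^(τ/t½) = (1/2)^(81/35) ≈ 0.2011.
C₀ = D/Vd = 1292/48 ≈ 26.917 mcg/mL.
Before the 4th dose, 3 doses have been given. Superposition: Cmin = C₀·(f + f² + … + f^3).
≈ 26.917 × (0.2011 + 0.0404 + 0.0081) ≈ 26.917 × 0.2496 ≈ 6.718 mcg/mL.

6.7 mcg/mL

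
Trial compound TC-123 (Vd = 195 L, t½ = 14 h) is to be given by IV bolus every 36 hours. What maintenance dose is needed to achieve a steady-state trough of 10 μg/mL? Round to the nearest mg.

τ/t½ = 36/14 ≈ 2.5714, so f = (1/2)^(36/14) ≈ 0.168238.
Cmin,ss = (D/Vd)·f/(1−f), so D = Cmin,ss·Vd·(1−f)/f.
D = 10 × 195 × (1−f)/f ≈ 10 × 195 × 4.94396 ≈ 9640.72 mg.

9641 mg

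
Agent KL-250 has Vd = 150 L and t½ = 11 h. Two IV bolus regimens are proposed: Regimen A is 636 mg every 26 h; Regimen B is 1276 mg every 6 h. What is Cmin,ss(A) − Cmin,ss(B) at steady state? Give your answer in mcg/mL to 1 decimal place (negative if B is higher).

-17.5 mcg/mL

Regimen A: f = (1/2)^(26/11) ≈ 0.1943; Cmin,ss = (636/150)·f/(1−f) ≈ 1.023 mcg/mL.
Regimen B: f = (1/2)^(6/11) ≈ 0.6852; Cmin,ss = (1276/150)·f/(1−f) ≈ 18.516 mcg/mL.
Difference ≈ 1.023 − 18.516 ≈ -17.493 mcg/mL.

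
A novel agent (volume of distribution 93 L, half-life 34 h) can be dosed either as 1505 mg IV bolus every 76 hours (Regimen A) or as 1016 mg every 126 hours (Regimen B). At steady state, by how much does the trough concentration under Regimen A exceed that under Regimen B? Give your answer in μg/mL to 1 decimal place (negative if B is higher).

Regimen A: f = (1/2)^(76/34) ≈ 0.2124; Cmin,ss = (1505/93)·f/(1−f) ≈ 4.364 μg/mL.
Regimen B: f = (1/2)^(126/34) ≈ 0.0766; Cmin,ss = (1016/93)·f/(1−f) ≈ 0.906 μg/mL.
Difference ≈ 4.364 − 0.906 ≈ 3.458 μg/mL.

3.5 μg/mL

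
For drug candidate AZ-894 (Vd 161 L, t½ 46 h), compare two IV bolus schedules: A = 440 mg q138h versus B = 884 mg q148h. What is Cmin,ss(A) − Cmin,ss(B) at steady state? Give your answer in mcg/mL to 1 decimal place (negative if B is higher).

-0.3 mcg/mL

Regimen A: f = (1/2)^(138/46) ≈ 0.1250; Cmin,ss = (440/161)·f/(1−f) ≈ 0.390 mcg/mL.
Regimen B: f = (1/2)^(148/46) ≈ 0.1075; Cmin,ss = (884/161)·f/(1−f) ≈ 0.661 mcg/mL.
Difference ≈ 0.390 − 0.661 ≈ -0.271 mcg/mL.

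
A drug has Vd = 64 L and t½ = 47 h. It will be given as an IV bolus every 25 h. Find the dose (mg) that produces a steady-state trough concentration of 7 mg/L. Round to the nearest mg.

τ/t½ = 25/47 ≈ 0.53191, so f = (1/2)^(25/47) ≈ 0.691636.
Cmin,ss = (D/Vd)·f/(1−f), so D = Cmin,ss·Vd·(1−f)/f.
D = 7 × 64 × (1−f)/f ≈ 7 × 64 × 0.44585 ≈ 199.74 mg.

200 mg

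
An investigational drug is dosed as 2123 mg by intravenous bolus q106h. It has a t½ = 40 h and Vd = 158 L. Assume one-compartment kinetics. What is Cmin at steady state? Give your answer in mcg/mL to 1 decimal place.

Over one 106-h interval, 106/40 ≈ 2.65 half-lives elapse, leaving f ≈ 0.1593 of each dose.
Single-dose peak C₀ = D/Vd = 2123/158 ≈ 13.437 mcg/mL.
Steady-state trough Cmin,ss = C₀·f/(1−f) ≈ 13.437 × 0.1593/0.8407 ≈ 2.546 mcg/mL.

2.5 mcg/mL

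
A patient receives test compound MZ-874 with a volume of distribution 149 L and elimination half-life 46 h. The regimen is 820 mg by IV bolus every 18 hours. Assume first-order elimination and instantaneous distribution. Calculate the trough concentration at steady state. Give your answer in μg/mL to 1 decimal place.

17.7 μg/mL

k = ln2/t½ = ln2/46 ≈ 0.015068 h⁻¹; fraction remaining f = e^(−kτ) = e^(−0.015068×18) ≈ 0.7624.
Each bolus raises the concentration by D/Vd = 820/149 ≈ 5.503 μg/mL.
Steady-state trough Cmin,ss = C₀·f/(1−f) ≈ 5.503 × 0.7624/0.2376 ≈ 17.658 μg/mL.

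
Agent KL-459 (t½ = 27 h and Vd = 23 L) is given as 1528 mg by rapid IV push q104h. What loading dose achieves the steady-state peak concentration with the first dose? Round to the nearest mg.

1642 mg

f = (1/2)^(104/27) ≈ 0.069259; accumulation ratio R = 1/(1−f) ≈ 1.07441.
Loading dose to hit Cmax,ss on first dose: D_load = D_maint·R ≈ 1528 × 1.07441 ≈ 1641.70 mg.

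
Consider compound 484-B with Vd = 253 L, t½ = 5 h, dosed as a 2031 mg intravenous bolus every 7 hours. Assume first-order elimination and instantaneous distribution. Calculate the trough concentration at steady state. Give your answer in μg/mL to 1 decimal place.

4.9 μg/mL

Over one 7-h interval, 7/5 ≈ 1.4 half-lives elapse, leaving f ≈ 0.3789 of each dose.
At steady state, accumulation factor R = 1/(1 − e^(−kτ)) ≈ 1.6100.
Each bolus raises the concentration by D/Vd = 2031/253 ≈ 8.028 μg/mL.
Steady-state peak Cmax,ss = C₀·R ≈ 8.028 × 1.6100 ≈ 12.925 μg/mL.
Steady-state trough Cmin,ss = Cmax,ss·f ≈ 12.925 × 0.3789 ≈ 4.897 μg/mL.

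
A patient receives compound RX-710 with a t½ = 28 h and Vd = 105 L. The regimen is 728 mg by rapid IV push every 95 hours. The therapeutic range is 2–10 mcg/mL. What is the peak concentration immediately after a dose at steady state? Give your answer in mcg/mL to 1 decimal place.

τ/t½ = 95/28 ≈ 3.3929, so fraction remaining f = (1/2)^(95/28) ≈ 0.0952.
Accumulation ratio R = 1/(1 − f) ≈ 1/0.9048 ≈ 1.1052.
Single-dose peak C₀ = D/Vd = 728/105 ≈ 6.933 mcg/mL.
Steady-state peak Cmax,ss = C₀·R ≈ 6.933 × 1.1052 ≈ 7.662 mcg/mL.
Peak 7.7 mcg/mL vs MTC 10 mcg/mL: below toxic threshold.

7.7 mcg/mL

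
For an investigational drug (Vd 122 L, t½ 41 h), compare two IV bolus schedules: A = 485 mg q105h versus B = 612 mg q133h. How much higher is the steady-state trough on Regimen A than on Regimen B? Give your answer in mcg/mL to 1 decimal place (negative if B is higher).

Regimen A: f = (1/2)^(105/41) ≈ 0.1695; Cmin,ss = (485/122)·f/(1−f) ≈ 0.811 mcg/mL.
Regimen B: f = (1/2)^(133/41) ≈ 0.1056; Cmin,ss = (612/122)·f/(1−f) ≈ 0.592 mcg/mL.
Difference ≈ 0.811 − 0.592 ≈ 0.219 mcg/mL.

0.2 mcg/mL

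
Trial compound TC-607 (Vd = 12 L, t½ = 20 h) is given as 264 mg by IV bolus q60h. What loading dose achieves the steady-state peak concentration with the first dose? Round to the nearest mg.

302 mg

f = (1/2)^(60/20) ≈ 0.125000; accumulation ratio R = 1/(1−f) ≈ 1.14286.
Loading dose to hit Cmax,ss on first dose: D_load = D_maint·R ≈ 264 × 1.14286 ≈ 301.72 mg.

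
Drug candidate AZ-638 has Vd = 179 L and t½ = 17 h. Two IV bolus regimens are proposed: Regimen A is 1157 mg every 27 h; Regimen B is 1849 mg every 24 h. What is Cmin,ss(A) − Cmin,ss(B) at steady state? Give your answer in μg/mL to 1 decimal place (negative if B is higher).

Regimen A: f = (1/2)^(27/17) ≈ 0.3326; Cmin,ss = (1157/179)·f/(1−f) ≈ 3.221 μg/mL.
Regimen B: f = (1/2)^(24/17) ≈ 0.3759; Cmin,ss = (1849/179)·f/(1−f) ≈ 6.222 μg/mL.
Difference ≈ 3.221 − 6.222 ≈ -3.001 μg/mL.

-3.0 μg/mL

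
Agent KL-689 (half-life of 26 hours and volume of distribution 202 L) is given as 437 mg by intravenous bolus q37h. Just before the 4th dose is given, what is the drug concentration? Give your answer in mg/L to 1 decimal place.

f = (1/2)^(τ/t½) = (1/2)^(37/26) ≈ 0.3729.
C₀ = D/Vd = 437/202 ≈ 2.163 mg/L.
Before the 4th dose, 3 doses have been given. Superposition: Cmin = C₀·(f + f² + … + f^3).
≈ 2.163 × (0.3729 + 0.1391 + 0.0519) ≈ 2.163 × 0.5639 ≈ 1.220 mg/L.

1.2 mg/L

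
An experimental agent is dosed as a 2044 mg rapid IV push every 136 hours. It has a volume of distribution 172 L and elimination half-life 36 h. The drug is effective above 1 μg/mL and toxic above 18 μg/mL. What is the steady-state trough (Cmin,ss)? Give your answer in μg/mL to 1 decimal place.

k = ln2/t½ = ln2/36 ≈ 0.019254 h⁻¹; fraction remaining f = e^(−kτ) = e^(−0.019254×136) ≈ 0.0729.
Each bolus raises the concentration by D/Vd = 2044/172 ≈ 11.884 μg/mL.
Steady-state trough Cmin,ss = C₀·f/(1−f) ≈ 11.884 × 0.0729/0.9271 ≈ 0.934 μg/mL.
Trough 0.9 μg/mL vs MEC 1 μg/mL: subtherapeutic.

0.9 μg/mL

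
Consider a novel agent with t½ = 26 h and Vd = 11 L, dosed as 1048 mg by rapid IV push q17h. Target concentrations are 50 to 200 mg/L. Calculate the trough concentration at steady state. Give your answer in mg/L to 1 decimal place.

τ/t½ = 17/26 ≈ 0.65385, so fraction remaining f = (1/2)^(17/26) ≈ 0.6356.
Accumulation ratio R = 1/(1 − f) ≈ 1/0.3644 ≈ 2.7442.
Single-dose peak C₀ = D/Vd = 1048/11 ≈ 95.273 mg/L.
Steady-state peak Cmax,ss = C₀·R ≈ 95.273 × 2.7442 ≈ 261.448 mg/L.
One interval later, Cmin,ss = Cmax,ss·e^(−kτ) ≈ 261.448 × 0.6356 ≈ 166.176 mg/L.
Trough 166.2 mg/L vs MEC 50 mg/L: adequate.

166.2 mg/L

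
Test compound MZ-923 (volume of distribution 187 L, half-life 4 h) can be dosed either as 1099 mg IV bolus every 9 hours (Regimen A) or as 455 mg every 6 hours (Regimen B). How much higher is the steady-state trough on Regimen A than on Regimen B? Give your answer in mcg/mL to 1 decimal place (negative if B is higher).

Regimen A: f = (1/2)^(9/4) ≈ 0.2102; Cmin,ss = (1099/187)·f/(1−f) ≈ 1.564 mcg/mL.
Regimen B: f = (1/2)^(6/4) ≈ 0.3536; Cmin,ss = (455/187)·f/(1−f) ≈ 1.331 mcg/mL.
Difference ≈ 1.564 − 1.331 ≈ 0.233 mcg/mL.

0.2 mcg/mL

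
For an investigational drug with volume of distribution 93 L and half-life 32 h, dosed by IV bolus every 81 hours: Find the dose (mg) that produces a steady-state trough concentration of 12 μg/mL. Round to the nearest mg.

τ/t½ = 81/32 ≈ 2.5312, so f = (1/2)^(81/32) ≈ 0.172989.
Cmin,ss = (D/Vd)·f/(1−f), so D = Cmin,ss·Vd·(1−f)/f.
D = 12 × 93 × (1−f)/f ≈ 12 × 93 × 4.78071 ≈ 5335.27 mg.

5335 mg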